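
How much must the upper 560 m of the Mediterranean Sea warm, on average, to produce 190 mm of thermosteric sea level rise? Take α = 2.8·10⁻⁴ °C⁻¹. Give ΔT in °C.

ΔT = Δh/(αH) = 0.19 / (2.8×10⁻⁴ × 560) ≈ 1.212 °C

about 1.2 °C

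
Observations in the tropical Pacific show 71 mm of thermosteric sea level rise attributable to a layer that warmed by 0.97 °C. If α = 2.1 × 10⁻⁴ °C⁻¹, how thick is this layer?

H ≈ 350 m

H = Δh/(αΔT) = 0.071 / (2.1×10⁻⁴ × 0.97) ≈ 348.6 m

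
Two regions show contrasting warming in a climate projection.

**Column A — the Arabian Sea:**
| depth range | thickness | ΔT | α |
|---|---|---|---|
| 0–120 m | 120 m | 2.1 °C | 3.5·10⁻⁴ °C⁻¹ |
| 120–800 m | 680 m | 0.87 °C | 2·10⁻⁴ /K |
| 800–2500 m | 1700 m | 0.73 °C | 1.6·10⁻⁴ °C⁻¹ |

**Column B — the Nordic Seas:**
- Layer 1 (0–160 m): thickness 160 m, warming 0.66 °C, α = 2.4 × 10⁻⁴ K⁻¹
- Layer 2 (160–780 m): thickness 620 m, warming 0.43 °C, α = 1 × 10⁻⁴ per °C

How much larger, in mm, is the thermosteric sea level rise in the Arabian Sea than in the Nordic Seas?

Δh_A − Δh_B ≈ 353 mm

A 0–120 m: 2.1 × 3.5×10⁻⁴ × 120 = 0.08820 m
A 120–800 m: 0.87 × 680 × 2×10⁻⁴ = 0.11832 m
A 800–2500 m: 1.6×10⁻⁴ × 1700 × 0.73 = 0.19856 m
A total: 0.40508 m
B 0–160 m: 160 × 2.4×10⁻⁴ × 0.66 = 0.025344 m
B Layer 2: 620 × 1×10⁻⁴ × 0.43 = 0.02666 m
B total: 0.052004 m
Difference: 0.40508 − 0.052004 = 0.353076 m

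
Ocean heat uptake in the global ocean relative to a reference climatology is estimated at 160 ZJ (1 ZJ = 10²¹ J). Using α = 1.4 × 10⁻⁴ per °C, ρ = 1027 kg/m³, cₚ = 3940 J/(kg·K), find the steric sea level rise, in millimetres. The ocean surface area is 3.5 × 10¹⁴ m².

Per unit area: Q = 160×10²¹ / (3.5×10¹⁴) ≈ 4.571×10⁸ J/m²
Δh = αQ/(ρcₚ) = 1.4×10⁻⁴ × 4.571×10⁸ / (1027 × 3940) ≈ 0.015815 m

15.8 mm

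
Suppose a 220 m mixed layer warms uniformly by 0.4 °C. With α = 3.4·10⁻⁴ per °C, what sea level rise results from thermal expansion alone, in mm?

30 mm of thermosteric rise

Δh = αΔT·H = 3.4×10⁻⁴ × 0.4 × 220 = 0.02992 m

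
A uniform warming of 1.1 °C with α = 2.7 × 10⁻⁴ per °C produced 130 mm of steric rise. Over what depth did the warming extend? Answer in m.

H = Δh/(αΔT) = 0.13 / (2.7×10⁻⁴ × 1.1) ≈ 437.7 m

438 m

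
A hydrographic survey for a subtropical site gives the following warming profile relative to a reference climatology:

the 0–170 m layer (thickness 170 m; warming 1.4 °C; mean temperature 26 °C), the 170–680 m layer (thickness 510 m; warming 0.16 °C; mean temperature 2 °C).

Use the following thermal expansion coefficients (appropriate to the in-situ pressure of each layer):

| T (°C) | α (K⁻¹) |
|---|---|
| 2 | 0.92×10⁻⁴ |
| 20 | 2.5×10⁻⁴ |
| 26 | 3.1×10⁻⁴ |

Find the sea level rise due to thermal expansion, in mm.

about 81.3 mm

Layer 1 at 26 °C → α = 3.1×10⁻⁴ K⁻¹
Layer 2 at 2 °C → α = 0.92×10⁻⁴ K⁻¹
0–170 m: 170 × 3.1×10⁻⁴ × 1.4 = 0.07378 m
Layer 2: 0.92×10⁻⁴ × 510 × 0.16 = 0.0075072 m
Δh = 0.07378 + 0.0075072 = 0.0812872 m ≈ 81.3 mm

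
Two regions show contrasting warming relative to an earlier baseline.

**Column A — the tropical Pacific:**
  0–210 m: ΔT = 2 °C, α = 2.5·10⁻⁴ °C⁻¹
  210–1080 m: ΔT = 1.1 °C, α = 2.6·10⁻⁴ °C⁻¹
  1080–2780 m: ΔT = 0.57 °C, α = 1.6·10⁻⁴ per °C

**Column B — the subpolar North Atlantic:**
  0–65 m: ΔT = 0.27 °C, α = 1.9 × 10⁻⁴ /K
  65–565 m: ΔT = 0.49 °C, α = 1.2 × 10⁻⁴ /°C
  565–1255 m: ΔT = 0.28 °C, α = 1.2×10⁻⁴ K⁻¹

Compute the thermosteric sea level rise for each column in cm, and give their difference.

A 0–210 m: 210 × 2.5×10⁻⁴ × 2 = 0.10500 m
A 870 × 2.6×10⁻⁴ × 1.1 = 0.24882 m
A 1080–2780 m: 1.6×10⁻⁴ × 1700 × 0.57 = 0.15504 m
A total: 0.50886 m
B Layer 1: 65 × 1.9×10⁻⁴ × 0.27 = 0.0033345 m
B 65–565 m: 1.2×10⁻⁴ × 500 × 0.49 = 0.02940 m
B Layer 3: 690 × 0.28 × 1.2×10⁻⁴ = 0.023184 m
B total: 0.0559185 m
Difference: 0.50886 − 0.0559185 = 0.4529415 m

A: 50.9 cm; B: 5.59 cm; difference 45.3 cm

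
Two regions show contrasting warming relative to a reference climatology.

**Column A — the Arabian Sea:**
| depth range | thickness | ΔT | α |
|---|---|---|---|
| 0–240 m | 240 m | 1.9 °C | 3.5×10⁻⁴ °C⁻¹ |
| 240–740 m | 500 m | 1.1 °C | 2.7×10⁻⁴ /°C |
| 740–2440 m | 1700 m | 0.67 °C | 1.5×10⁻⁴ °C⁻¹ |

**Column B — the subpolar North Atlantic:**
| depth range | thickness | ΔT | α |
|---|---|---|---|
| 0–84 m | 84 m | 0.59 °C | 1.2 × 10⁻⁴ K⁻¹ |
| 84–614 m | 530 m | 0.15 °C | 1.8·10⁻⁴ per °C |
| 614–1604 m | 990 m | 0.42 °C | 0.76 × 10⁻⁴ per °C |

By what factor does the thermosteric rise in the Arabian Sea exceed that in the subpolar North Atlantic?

A Layer 1: 3.5×10⁻⁴ × 1.9 × 240 = 0.15960 m
A Layer 2: 2.7×10⁻⁴ × 1.1 × 500 = 0.14850 m
A 1700 × 0.67 × 1.5×10⁻⁴ = 0.17085 m
A total: 0.47895 m
B 1.2×10⁻⁴ × 84 × 0.59 = 0.0059472 m
B 84–614 m: 1.8×10⁻⁴ × 530 × 0.15 = 0.01431 m
B Layer 3: 0.76×10⁻⁴ × 0.42 × 990 = 0.0316008 m
B total: 0.051858 m
Ratio: 0.47895 / 0.051858 ≈ 9.236

≈ 9.2×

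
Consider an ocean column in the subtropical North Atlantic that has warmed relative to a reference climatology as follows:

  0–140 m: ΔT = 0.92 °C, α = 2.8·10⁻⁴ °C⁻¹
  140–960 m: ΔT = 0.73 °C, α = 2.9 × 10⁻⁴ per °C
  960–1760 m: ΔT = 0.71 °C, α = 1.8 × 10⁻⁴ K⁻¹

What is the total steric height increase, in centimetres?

Δh ≈ 31.2 cm

0–140 m: 2.8×10⁻⁴ × 0.92 × 140 = 0.036064 m
140–960 m: 820 × 2.9×10⁻⁴ × 0.73 = 0.173594 m
960–1760 m: 800 × 1.8×10⁻⁴ × 0.71 = 0.10224 m
Δh = 0.036064 + 0.173594 + 0.10224 = 0.311898 m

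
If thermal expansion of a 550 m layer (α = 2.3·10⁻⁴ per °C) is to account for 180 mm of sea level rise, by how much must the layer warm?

ΔT ≈ 1.42 °C

ΔT = Δh/(αH) = 0.18 / (2.3×10⁻⁴ × 550) ≈ 1.423 °C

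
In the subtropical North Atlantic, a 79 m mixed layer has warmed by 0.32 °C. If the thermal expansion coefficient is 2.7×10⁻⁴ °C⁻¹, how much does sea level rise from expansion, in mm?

Δh = αΔT·H = 2.7×10⁻⁴ × 0.32 × 79 = 0.0068256 m

Δh = 6.83 mm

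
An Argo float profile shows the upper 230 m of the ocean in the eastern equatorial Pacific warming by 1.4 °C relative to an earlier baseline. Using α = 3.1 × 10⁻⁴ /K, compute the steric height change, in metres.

about 0.10 m

Δh = αΔT·H = 3.1×10⁻⁴ × 1.4 × 230 = 0.09982 m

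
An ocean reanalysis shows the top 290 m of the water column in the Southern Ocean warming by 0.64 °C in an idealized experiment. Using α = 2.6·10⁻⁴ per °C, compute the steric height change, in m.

0.0483 m

Δh = αΔT·H = 2.6×10⁻⁴ × 0.64 × 290 = 0.048256 m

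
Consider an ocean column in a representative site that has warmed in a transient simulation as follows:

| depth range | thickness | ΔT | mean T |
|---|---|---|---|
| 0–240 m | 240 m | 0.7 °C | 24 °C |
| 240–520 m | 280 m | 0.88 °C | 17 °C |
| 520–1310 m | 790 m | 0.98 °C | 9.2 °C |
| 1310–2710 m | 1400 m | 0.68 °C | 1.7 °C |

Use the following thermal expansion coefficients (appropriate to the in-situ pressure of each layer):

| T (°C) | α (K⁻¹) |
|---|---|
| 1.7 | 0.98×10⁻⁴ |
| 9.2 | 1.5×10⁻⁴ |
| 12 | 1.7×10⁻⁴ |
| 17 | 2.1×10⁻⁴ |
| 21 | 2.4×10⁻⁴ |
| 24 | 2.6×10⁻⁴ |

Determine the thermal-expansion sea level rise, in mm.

Δh ≈ 300 mm

Layer 1 at 24 °C → α = 2.6×10⁻⁴ K⁻¹
Layer 2 at 17 °C → α = 2.1×10⁻⁴ K⁻¹
Layer 3 at 9.2 °C → α = 1.5×10⁻⁴ K⁻¹
Layer 4 at 1.7 °C → α = 0.98×10⁻⁴ K⁻¹
240 × 2.6×10⁻⁴ × 0.7 = 0.04368 m
240–520 m: 2.1×10⁻⁴ × 0.88 × 280 = 0.051744 m
520–1310 m: 0.98 × 1.5×10⁻⁴ × 790 = 0.11613 m
0.98×10⁻⁴ × 0.68 × 1400 = 0.093296 m
Δh = 0.04368 + 0.051744 + 0.11613 + 0.093296 = 0.30485 m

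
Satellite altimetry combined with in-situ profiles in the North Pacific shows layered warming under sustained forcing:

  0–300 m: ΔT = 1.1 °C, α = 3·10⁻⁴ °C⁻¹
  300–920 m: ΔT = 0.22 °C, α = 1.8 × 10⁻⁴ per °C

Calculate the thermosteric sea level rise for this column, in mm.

124 mm of thermosteric rise

0–300 m: 300 × 1.1 × 3×10⁻⁴ = 0.09900 m
300–920 m: 0.22 × 620 × 1.8×10⁻⁴ = 0.024552 m
Δh = 0.09900 + 0.024552 = 0.123552 m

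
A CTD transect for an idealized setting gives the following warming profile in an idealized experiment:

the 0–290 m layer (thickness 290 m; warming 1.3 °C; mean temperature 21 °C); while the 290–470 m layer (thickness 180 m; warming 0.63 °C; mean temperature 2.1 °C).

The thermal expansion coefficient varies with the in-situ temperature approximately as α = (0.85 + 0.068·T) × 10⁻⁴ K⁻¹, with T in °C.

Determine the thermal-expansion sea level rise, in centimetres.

Layer 1: α = (0.85 + 0.068×21)×10⁻⁴ = 2.278×10⁻⁴ K⁻¹
Layer 2: α = (0.85 + 0.068×2.1)×10⁻⁴ = 0.9928×10⁻⁴ K⁻¹
1.3 × 290 × 2.278×10⁻⁴ = 0.0858806 m
Layer 2: 0.63 × 0.9928×10⁻⁴ × 180 = 0.011258352 m
Δh = 0.0858806 + 0.011258352 = 0.097138952 m ≈ 9.71 cm

Δh ≈ 9.71 cm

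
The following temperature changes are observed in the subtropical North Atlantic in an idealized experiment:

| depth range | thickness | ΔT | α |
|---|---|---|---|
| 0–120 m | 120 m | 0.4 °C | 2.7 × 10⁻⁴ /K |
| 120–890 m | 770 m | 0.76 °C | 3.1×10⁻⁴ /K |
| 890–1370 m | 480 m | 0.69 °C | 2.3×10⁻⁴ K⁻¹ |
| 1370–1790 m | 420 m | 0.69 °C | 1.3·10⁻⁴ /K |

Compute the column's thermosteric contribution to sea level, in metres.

0.31 m of thermosteric rise

Layer 1: 120 × 2.7×10⁻⁴ × 0.4 = 0.01296 m
120–890 m: 3.1×10⁻⁴ × 770 × 0.76 = 0.181412 m
0.69 × 480 × 2.3×10⁻⁴ = 0.076176 m
420 × 0.69 × 1.3×10⁻⁴ = 0.037674 m
Δh = 0.01296 + 0.181412 + 0.076176 + 0.037674 = 0.308222 m ≈ 0.31 m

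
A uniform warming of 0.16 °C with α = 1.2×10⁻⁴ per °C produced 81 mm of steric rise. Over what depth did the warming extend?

H = Δh/(αΔT) = 0.081 / (1.2×10⁻⁴ × 0.16) ≈ 4219 m

about 4220 m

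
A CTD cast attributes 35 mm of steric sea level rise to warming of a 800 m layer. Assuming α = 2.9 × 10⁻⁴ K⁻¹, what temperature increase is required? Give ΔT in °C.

ΔT = Δh/(αH) = 0.035 / (2.9×10⁻⁴ × 800) ≈ 0.1509 °C

about 0.151 °C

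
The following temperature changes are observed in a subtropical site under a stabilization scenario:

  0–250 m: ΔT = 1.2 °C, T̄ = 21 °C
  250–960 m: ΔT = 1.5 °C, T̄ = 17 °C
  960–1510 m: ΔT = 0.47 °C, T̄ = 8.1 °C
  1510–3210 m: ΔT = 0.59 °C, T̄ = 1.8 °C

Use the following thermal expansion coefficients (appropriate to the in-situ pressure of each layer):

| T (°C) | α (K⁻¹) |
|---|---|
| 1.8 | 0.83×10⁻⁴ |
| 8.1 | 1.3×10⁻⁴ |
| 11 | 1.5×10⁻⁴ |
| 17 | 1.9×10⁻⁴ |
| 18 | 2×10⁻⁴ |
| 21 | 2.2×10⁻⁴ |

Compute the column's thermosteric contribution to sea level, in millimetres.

Layer 1 at 21 °C → α = 2.2×10⁻⁴ K⁻¹
Layer 2 at 17 °C → α = 1.9×10⁻⁴ K⁻¹
Layer 3 at 8.1 °C → α = 1.3×10⁻⁴ K⁻¹
Layer 4 at 1.8 °C → α = 0.83×10⁻⁴ K⁻¹
0–250 m: 250 × 2.2×10⁻⁴ × 1.2 = 0.06600 m
250–960 m: 710 × 1.5 × 1.9×10⁻⁴ = 0.20235 m
1.3×10⁻⁴ × 550 × 0.47 = 0.033605 m
0.59 × 0.83×10⁻⁴ × 1700 = 0.083249 m
Δh = 0.06600 + 0.20235 + 0.033605 + 0.083249 = 0.385204 m ≈ 385 mm

Δh ≈ 385 mm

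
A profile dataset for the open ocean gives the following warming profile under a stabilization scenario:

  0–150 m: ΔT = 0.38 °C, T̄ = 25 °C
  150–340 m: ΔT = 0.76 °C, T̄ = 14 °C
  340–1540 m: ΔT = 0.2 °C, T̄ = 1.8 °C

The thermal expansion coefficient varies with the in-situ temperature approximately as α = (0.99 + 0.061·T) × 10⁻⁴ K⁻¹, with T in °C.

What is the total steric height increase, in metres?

Layer 1: α = (0.99 + 0.061×25)×10⁻⁴ = 2.515×10⁻⁴ K⁻¹
Layer 2: α = (0.99 + 0.061×14)×10⁻⁴ = 1.844×10⁻⁴ K⁻¹
Layer 3: α = (0.99 + 0.061×1.8)×10⁻⁴ = 1.0998×10⁻⁴ K⁻¹
0–150 m: 0.38 × 150 × 2.515×10⁻⁴ = 0.0143355 m
0.76 × 1.844×10⁻⁴ × 190 = 0.02662736 m
340–1540 m: 1200 × 1.0998×10⁻⁴ × 0.2 = 0.0263952 m
Δh = 0.0143355 + 0.02662736 + 0.0263952 = 0.06735806 m ≈ 0.0674 m

0.0674 m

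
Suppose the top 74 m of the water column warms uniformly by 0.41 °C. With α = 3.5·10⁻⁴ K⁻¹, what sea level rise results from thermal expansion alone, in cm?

about 1.1 cm

Δh = αΔT·H = 3.5×10⁻⁴ × 0.41 × 74 = 0.010619 m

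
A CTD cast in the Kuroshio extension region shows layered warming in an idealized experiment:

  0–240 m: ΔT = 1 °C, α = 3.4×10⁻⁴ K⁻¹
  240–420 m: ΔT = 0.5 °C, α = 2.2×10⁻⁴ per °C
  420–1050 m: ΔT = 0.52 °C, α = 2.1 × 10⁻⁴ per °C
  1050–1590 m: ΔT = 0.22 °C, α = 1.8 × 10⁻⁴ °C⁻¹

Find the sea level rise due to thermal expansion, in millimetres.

0–240 m: 3.4×10⁻⁴ × 240 × 1 = 0.08160 m
Layer 2: 180 × 2.2×10⁻⁴ × 0.5 = 0.01980 m
Layer 3: 630 × 0.52 × 2.1×10⁻⁴ = 0.068796 m
1.8×10⁻⁴ × 540 × 0.22 = 0.021384 m
Δh = 0.08160 + 0.01980 + 0.068796 + 0.021384 = 0.19158 m ≈ 190 mm

190 mm of thermosteric rise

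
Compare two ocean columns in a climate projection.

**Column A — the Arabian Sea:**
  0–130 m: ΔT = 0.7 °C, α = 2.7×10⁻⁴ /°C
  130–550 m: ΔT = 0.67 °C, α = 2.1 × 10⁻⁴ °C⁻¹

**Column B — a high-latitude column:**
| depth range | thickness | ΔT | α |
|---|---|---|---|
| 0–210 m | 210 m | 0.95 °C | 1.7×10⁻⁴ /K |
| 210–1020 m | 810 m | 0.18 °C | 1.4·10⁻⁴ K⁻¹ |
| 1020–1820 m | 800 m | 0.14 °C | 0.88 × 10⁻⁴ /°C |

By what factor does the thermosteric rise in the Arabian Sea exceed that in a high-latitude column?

A Layer 1: 2.7×10⁻⁴ × 0.7 × 130 = 0.02457 m
A 130–550 m: 420 × 0.67 × 2.1×10⁻⁴ = 0.059094 m
A total: 0.083664 m
B 210 × 1.7×10⁻⁴ × 0.95 = 0.033915 m
B 0.18 × 1.4×10⁻⁴ × 810 = 0.020412 m
B 0.14 × 800 × 0.88×10⁻⁴ = 0.009856 m
B total: 0.064183 m
Ratio: 0.083664 / 0.064183 ≈ 1.304

1.3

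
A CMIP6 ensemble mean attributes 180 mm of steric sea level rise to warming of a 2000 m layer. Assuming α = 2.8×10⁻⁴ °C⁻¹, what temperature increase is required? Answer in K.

0.321 K

ΔT = Δh/(αH) = 0.18 / (2.8×10⁻⁴ × 2000) ≈ 0.3214 K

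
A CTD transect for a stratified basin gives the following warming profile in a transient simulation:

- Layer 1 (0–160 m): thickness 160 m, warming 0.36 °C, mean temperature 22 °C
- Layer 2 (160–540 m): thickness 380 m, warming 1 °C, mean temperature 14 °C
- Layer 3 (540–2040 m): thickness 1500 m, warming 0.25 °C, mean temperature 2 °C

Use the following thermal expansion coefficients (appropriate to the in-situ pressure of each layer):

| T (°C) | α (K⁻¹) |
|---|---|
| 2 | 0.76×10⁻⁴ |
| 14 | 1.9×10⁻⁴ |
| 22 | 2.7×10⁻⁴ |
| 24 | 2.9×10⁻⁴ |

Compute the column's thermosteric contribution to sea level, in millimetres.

116 mm

Layer 1 at 22 °C → α = 2.7×10⁻⁴ K⁻¹
Layer 2 at 14 °C → α = 1.9×10⁻⁴ K⁻¹
Layer 3 at 2 °C → α = 0.76×10⁻⁴ K⁻¹
2.7×10⁻⁴ × 160 × 0.36 = 0.015552 m
Layer 2: 1 × 1.9×10⁻⁴ × 380 = 0.07220 m
Layer 3: 1500 × 0.76×10⁻⁴ × 0.25 = 0.02850 m
Δh = 0.015552 + 0.07220 + 0.02850 = 0.116252 m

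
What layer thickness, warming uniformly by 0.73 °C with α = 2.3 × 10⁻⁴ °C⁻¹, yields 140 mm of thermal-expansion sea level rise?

H = Δh/(αΔT) = 0.14 / (2.3×10⁻⁴ × 0.73) ≈ 833.8 m

834 m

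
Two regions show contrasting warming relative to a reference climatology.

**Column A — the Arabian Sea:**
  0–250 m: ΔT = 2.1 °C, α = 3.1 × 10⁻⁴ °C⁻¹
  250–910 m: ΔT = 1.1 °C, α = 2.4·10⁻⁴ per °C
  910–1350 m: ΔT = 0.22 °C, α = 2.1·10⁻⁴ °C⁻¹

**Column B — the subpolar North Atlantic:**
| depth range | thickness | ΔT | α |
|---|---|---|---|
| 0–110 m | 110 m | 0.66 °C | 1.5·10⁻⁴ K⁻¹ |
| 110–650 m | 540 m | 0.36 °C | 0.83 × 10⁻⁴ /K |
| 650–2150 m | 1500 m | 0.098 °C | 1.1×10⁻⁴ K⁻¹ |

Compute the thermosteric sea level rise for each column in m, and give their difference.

A: 0.36 m; B: 0.043 m; difference 0.31 m

A Layer 1: 3.1×10⁻⁴ × 250 × 2.1 = 0.16275 m
A Layer 2: 660 × 2.4×10⁻⁴ × 1.1 = 0.17424 m
A 440 × 2.1×10⁻⁴ × 0.22 = 0.020328 m
A total: 0.357318 m
B 1.5×10⁻⁴ × 0.66 × 110 = 0.01089 m
B Layer 2: 540 × 0.36 × 0.83×10⁻⁴ = 0.0161352 m
B 1.1×10⁻⁴ × 0.098 × 1500 = 0.01617 m
B total: 0.0431952 m
Difference: 0.357318 − 0.0431952 = 0.3141228 m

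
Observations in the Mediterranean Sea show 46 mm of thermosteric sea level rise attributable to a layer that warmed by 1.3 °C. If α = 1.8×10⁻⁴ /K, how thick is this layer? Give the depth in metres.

H ≈ 197 m

H = Δh/(αΔT) = 0.046 / (1.8×10⁻⁴ × 1.3) ≈ 196.6 m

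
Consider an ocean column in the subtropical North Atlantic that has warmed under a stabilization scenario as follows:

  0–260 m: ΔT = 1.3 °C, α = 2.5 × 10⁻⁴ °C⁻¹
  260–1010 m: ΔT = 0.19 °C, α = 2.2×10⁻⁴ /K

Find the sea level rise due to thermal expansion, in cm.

1.3 × 260 × 2.5×10⁻⁴ = 0.08450 m
Layer 2: 0.19 × 750 × 2.2×10⁻⁴ = 0.03135 m
Δh = 0.08450 + 0.03135 = 0.11585 m

about 11.6 cm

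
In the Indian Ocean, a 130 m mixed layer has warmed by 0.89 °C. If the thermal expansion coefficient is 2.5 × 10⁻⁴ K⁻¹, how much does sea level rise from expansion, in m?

Δh ≈ 0.0289 m

Δh = αΔT·H = 2.5×10⁻⁴ × 0.89 × 130 = 0.028925 m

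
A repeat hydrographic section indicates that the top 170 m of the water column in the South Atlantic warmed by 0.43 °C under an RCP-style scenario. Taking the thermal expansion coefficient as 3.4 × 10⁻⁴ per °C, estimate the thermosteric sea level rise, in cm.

2.49 cm

Δh = αΔT·H = 3.4×10⁻⁴ × 0.43 × 170 = 0.024854 m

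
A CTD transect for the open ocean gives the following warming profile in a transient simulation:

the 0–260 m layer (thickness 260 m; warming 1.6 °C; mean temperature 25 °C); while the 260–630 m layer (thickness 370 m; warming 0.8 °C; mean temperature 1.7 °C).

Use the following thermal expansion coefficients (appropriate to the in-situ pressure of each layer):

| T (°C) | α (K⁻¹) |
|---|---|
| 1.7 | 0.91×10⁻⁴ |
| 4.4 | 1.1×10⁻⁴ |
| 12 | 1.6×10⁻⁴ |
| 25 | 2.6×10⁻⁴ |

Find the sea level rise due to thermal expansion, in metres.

Layer 1 at 25 °C → α = 2.6×10⁻⁴ K⁻¹
Layer 2 at 1.7 °C → α = 0.91×10⁻⁴ K⁻¹
2.6×10⁻⁴ × 1.6 × 260 = 0.10816 m
Layer 2: 370 × 0.8 × 0.91×10⁻⁴ = 0.026936 m
Δh = 0.10816 + 0.026936 = 0.135096 m

Δh ≈ 0.14 m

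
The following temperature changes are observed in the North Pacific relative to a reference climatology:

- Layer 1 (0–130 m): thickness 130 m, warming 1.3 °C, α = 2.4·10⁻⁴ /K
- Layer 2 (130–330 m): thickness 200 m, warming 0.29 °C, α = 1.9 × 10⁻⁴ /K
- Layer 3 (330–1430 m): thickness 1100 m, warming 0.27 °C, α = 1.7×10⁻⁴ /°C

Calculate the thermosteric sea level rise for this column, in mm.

Δh = 102 mm

0–130 m: 2.4×10⁻⁴ × 1.3 × 130 = 0.04056 m
1.9×10⁻⁴ × 0.29 × 200 = 0.01102 m
330–1430 m: 0.27 × 1100 × 1.7×10⁻⁴ = 0.05049 m
Δh = 0.04056 + 0.01102 + 0.05049 = 0.10207 m ≈ 102 mm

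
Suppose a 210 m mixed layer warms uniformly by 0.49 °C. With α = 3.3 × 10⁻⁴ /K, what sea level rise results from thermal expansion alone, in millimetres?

Δh = αΔT·H = 3.3×10⁻⁴ × 0.49 × 210 = 0.033957 m

34 mm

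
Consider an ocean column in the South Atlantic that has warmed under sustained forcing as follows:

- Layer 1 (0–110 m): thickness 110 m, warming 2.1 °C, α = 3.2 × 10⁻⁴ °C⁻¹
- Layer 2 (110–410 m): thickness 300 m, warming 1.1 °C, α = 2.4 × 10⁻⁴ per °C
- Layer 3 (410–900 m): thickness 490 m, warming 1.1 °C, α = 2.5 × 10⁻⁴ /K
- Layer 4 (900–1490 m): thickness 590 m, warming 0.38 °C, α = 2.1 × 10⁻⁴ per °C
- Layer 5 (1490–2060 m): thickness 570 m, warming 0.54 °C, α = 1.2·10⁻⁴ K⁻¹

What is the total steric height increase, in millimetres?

about 372 mm

3.2×10⁻⁴ × 2.1 × 110 = 0.07392 m
110–410 m: 1.1 × 2.4×10⁻⁴ × 300 = 0.07920 m
490 × 1.1 × 2.5×10⁻⁴ = 0.13475 m
590 × 2.1×10⁻⁴ × 0.38 = 0.047082 m
Layer 5: 1.2×10⁻⁴ × 570 × 0.54 = 0.036936 m
Δh = 0.07392 + 0.07920 + 0.13475 + 0.047082 + 0.036936 = 0.371888 m ≈ 372 mm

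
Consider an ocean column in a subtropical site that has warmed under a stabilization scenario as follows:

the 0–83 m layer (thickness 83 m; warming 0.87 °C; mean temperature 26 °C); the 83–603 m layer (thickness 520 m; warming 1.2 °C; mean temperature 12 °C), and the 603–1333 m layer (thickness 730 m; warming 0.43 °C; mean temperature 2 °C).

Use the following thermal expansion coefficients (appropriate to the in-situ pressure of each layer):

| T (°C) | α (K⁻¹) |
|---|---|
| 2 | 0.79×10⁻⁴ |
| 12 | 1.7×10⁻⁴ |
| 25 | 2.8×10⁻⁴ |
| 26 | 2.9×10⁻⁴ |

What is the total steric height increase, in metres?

0.15 m

Layer 1 at 26 °C → α = 2.9×10⁻⁴ K⁻¹
Layer 2 at 12 °C → α = 1.7×10⁻⁴ K⁻¹
Layer 3 at 2 °C → α = 0.79×10⁻⁴ K⁻¹
0–83 m: 0.87 × 83 × 2.9×10⁻⁴ = 0.0209409 m
Layer 2: 1.2 × 1.7×10⁻⁴ × 520 = 0.10608 m
Layer 3: 0.43 × 0.79×10⁻⁴ × 730 = 0.0247981 m
Δh = 0.0209409 + 0.10608 + 0.0247981 = 0.151819 m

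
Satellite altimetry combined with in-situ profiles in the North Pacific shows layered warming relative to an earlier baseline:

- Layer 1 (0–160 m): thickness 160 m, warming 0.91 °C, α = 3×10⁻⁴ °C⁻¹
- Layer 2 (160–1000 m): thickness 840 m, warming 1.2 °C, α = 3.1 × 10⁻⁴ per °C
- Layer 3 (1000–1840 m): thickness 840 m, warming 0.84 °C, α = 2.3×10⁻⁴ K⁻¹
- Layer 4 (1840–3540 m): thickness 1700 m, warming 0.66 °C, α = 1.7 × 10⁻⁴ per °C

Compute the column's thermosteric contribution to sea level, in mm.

Layer 1: 160 × 0.91 × 3×10⁻⁴ = 0.04368 m
Layer 2: 3.1×10⁻⁴ × 1.2 × 840 = 0.31248 m
Layer 3: 840 × 0.84 × 2.3×10⁻⁴ = 0.162288 m
Layer 4: 1700 × 1.7×10⁻⁴ × 0.66 = 0.19074 m
Δh = 0.04368 + 0.31248 + 0.162288 + 0.19074 = 0.709188 m ≈ 710 mm

710 mm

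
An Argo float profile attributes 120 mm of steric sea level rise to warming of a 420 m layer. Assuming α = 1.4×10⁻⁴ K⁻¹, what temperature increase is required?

about 2.0 K

ΔT = Δh/(αH) = 0.12 / (1.4×10⁻⁴ × 420) ≈ 2.041 K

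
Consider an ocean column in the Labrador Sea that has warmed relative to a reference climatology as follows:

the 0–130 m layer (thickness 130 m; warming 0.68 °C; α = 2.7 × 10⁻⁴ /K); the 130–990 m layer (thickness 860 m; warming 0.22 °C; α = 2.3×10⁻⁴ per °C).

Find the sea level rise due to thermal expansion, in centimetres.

0–130 m: 0.68 × 130 × 2.7×10⁻⁴ = 0.023868 m
Layer 2: 860 × 0.22 × 2.3×10⁻⁴ = 0.043516 m
Δh = 0.023868 + 0.043516 = 0.067384 m

6.7 cm of thermosteric rise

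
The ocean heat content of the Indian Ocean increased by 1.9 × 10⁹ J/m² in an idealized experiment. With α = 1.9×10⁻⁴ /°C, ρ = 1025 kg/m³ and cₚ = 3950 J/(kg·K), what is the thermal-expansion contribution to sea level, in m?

Δh = αQ/(ρcₚ) = 1.9×10⁻⁴ × 1.9×10⁹ / (1025 × 3950) ≈ 0.089163 m

Δh ≈ 0.089 m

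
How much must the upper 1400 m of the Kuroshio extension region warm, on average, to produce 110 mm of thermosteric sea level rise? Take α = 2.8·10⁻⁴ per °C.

ΔT = Δh/(αH) = 0.11 / (2.8×10⁻⁴ × 1400) ≈ 0.2806 K

0.281 K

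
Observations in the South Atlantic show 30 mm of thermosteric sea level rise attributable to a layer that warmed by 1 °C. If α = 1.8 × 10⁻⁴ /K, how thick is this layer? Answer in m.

about 167 m

H = Δh/(αΔT) = 0.03 / (1.8×10⁻⁴ × 1) ≈ 166.7 m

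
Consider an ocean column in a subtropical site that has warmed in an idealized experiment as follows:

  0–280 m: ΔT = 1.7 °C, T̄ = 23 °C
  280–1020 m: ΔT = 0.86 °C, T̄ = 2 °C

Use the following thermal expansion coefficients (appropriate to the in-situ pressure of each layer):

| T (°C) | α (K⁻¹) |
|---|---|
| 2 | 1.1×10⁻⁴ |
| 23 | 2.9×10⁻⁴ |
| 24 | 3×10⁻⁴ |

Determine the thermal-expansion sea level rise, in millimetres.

Layer 1 at 23 °C → α = 2.9×10⁻⁴ K⁻¹
Layer 2 at 2 °C → α = 1.1×10⁻⁴ K⁻¹
Layer 1: 2.9×10⁻⁴ × 280 × 1.7 = 0.13804 m
280–1020 m: 740 × 1.1×10⁻⁴ × 0.86 = 0.070004 m
Δh = 0.13804 + 0.070004 = 0.208044 m

about 208 mm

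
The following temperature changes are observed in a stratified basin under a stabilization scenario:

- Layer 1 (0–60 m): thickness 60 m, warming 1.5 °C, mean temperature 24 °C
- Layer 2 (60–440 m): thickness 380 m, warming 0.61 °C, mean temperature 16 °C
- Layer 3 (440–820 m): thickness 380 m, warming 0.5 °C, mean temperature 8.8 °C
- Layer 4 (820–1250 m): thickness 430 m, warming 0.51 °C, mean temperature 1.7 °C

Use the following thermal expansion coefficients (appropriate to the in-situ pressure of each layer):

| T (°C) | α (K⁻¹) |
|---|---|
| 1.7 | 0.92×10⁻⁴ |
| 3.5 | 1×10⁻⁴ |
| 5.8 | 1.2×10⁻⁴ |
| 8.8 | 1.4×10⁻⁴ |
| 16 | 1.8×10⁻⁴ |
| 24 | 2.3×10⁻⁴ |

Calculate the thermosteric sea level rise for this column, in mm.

Δh = 110 mm

Layer 1 at 24 °C → α = 2.3×10⁻⁴ K⁻¹
Layer 2 at 16 °C → α = 1.8×10⁻⁴ K⁻¹
Layer 3 at 8.8 °C → α = 1.4×10⁻⁴ K⁻¹
Layer 4 at 1.7 °C → α = 0.92×10⁻⁴ K⁻¹
Layer 1: 1.5 × 2.3×10⁻⁴ × 60 = 0.02070 m
Layer 2: 1.8×10⁻⁴ × 380 × 0.61 = 0.041724 m
1.4×10⁻⁴ × 380 × 0.5 = 0.02660 m
Layer 4: 430 × 0.51 × 0.92×10⁻⁴ = 0.0201756 m
Δh = 0.02070 + 0.041724 + 0.02660 + 0.0201756 = 0.1091996 m ≈ 110 mm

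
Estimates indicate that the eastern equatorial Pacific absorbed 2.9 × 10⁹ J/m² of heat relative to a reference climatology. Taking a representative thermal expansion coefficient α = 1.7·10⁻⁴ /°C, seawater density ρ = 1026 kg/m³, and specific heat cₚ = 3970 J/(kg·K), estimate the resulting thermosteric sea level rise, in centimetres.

Δh = 12.1 cm

Δh = αQ/(ρcₚ) = 1.7×10⁻⁴ × 2.9×10⁹ / (1026 × 3970) ≈ 0.12103 m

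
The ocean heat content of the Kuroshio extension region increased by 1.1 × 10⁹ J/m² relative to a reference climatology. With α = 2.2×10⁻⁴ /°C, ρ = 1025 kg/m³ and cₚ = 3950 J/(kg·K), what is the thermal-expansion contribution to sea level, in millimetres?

about 59.8 mm

Δh = αQ/(ρcₚ) = 2.2×10⁻⁴ × 1.1×10⁹ / (1025 × 3950) ≈ 0.059772 m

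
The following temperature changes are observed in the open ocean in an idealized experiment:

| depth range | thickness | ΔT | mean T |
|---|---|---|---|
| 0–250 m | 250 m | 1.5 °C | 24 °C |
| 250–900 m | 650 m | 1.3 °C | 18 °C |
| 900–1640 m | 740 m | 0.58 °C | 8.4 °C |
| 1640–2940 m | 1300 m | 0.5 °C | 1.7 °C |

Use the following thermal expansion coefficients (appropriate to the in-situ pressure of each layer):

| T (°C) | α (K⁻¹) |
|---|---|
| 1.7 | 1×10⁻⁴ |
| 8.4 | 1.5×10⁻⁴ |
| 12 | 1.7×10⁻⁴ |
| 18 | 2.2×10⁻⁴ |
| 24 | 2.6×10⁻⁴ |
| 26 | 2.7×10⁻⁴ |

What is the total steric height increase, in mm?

413 mm

Layer 1 at 24 °C → α = 2.6×10⁻⁴ K⁻¹
Layer 2 at 18 °C → α = 2.2×10⁻⁴ K⁻¹
Layer 3 at 8.4 °C → α = 1.5×10⁻⁴ K⁻¹
Layer 4 at 1.7 °C → α = 1×10⁻⁴ K⁻¹
Layer 1: 2.6×10⁻⁴ × 1.5 × 250 = 0.09750 m
650 × 2.2×10⁻⁴ × 1.3 = 0.18590 m
Layer 3: 740 × 0.58 × 1.5×10⁻⁴ = 0.06438 m
Layer 4: 0.5 × 1×10⁻⁴ × 1300 = 0.06500 m
Δh = 0.09750 + 0.18590 + 0.06438 + 0.06500 = 0.41278 m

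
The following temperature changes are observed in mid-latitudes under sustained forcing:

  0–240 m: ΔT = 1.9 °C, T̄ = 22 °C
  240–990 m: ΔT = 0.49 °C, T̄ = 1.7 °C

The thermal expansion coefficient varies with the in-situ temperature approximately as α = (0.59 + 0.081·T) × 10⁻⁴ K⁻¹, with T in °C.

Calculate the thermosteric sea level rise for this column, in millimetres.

Δh ≈ 135 mm

Layer 1: α = (0.59 + 0.081×22)×10⁻⁴ = 2.372×10⁻⁴ K⁻¹
Layer 2: α = (0.59 + 0.081×1.7)×10⁻⁴ = 0.7277×10⁻⁴ K⁻¹
Layer 1: 1.9 × 240 × 2.372×10⁻⁴ = 0.1081632 m
Layer 2: 0.7277×10⁻⁴ × 750 × 0.49 = 0.026742975 m
Δh = 0.1081632 + 0.026742975 = 0.134906175 m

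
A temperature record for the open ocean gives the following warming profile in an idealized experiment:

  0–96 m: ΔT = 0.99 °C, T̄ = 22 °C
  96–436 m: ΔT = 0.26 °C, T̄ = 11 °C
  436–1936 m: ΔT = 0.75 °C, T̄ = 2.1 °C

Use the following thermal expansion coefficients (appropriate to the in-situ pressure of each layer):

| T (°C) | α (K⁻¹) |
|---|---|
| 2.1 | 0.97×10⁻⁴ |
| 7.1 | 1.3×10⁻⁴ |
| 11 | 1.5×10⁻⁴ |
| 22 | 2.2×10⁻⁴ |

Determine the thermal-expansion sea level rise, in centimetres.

Layer 1 at 22 °C → α = 2.2×10⁻⁴ K⁻¹
Layer 2 at 11 °C → α = 1.5×10⁻⁴ K⁻¹
Layer 3 at 2.1 °C → α = 0.97×10⁻⁴ K⁻¹
Layer 1: 2.2×10⁻⁴ × 96 × 0.99 = 0.0209088 m
0.26 × 1.5×10⁻⁴ × 340 = 0.01326 m
Layer 3: 0.97×10⁻⁴ × 1500 × 0.75 = 0.109125 m
Δh = 0.0209088 + 0.01326 + 0.109125 = 0.1432938 m ≈ 14.3 cm

Δh = 14.3 cm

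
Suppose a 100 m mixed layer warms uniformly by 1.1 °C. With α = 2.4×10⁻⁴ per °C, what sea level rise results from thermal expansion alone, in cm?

Δh ≈ 2.64 cm

Δh = αΔT·H = 2.4×10⁻⁴ × 1.1 × 100 = 0.02640 m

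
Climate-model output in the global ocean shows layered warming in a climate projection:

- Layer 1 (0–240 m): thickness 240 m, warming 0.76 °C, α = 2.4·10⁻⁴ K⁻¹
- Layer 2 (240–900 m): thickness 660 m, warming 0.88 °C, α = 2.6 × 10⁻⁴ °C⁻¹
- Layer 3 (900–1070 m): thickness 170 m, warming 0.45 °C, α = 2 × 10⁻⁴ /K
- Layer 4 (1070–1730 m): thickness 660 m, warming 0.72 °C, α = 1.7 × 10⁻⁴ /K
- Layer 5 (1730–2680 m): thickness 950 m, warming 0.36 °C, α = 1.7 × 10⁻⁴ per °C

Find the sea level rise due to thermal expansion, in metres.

0.76 × 2.4×10⁻⁴ × 240 = 0.043776 m
240–900 m: 660 × 0.88 × 2.6×10⁻⁴ = 0.151008 m
170 × 0.45 × 2×10⁻⁴ = 0.01530 m
1070–1730 m: 0.72 × 1.7×10⁻⁴ × 660 = 0.080784 m
950 × 0.36 × 1.7×10⁻⁴ = 0.05814 m
Δh = 0.043776 + 0.151008 + 0.01530 + 0.080784 + 0.05814 = 0.349008 m ≈ 0.349 m

Δh ≈ 0.349 m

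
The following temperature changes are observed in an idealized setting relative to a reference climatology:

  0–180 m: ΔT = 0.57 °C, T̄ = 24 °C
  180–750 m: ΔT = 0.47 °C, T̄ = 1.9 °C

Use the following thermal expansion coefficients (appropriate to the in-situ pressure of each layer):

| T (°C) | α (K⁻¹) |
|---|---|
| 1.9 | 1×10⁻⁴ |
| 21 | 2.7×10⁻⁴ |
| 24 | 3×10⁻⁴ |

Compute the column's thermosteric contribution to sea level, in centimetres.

about 5.76 cm

Layer 1 at 24 °C → α = 3×10⁻⁴ K⁻¹
Layer 2 at 1.9 °C → α = 1×10⁻⁴ K⁻¹
0–180 m: 180 × 3×10⁻⁴ × 0.57 = 0.03078 m
180–750 m: 1×10⁻⁴ × 570 × 0.47 = 0.02679 m
Δh = 0.03078 + 0.02679 = 0.05757 m ≈ 5.76 cm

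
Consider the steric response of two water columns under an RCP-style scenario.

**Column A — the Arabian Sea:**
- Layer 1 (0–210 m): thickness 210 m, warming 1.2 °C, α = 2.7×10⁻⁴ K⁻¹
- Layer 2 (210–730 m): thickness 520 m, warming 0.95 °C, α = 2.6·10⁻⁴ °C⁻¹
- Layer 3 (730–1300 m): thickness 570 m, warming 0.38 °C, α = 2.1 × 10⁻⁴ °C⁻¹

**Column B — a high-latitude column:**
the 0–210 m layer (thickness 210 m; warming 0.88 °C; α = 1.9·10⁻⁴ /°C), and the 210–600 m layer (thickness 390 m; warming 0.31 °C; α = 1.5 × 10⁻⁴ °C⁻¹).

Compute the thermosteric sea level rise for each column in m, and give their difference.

A: 0.242 m; B: 0.0532 m; difference 0.189 m

A 0–210 m: 1.2 × 210 × 2.7×10⁻⁴ = 0.06804 m
A 210–730 m: 0.95 × 520 × 2.6×10⁻⁴ = 0.12844 m
A Layer 3: 570 × 2.1×10⁻⁴ × 0.38 = 0.045486 m
A total: 0.241966 m
B 0–210 m: 1.9×10⁻⁴ × 210 × 0.88 = 0.035112 m
B 210–600 m: 1.5×10⁻⁴ × 0.31 × 390 = 0.018135 m
B total: 0.053247 m
Difference: 0.241966 − 0.053247 = 0.188719 m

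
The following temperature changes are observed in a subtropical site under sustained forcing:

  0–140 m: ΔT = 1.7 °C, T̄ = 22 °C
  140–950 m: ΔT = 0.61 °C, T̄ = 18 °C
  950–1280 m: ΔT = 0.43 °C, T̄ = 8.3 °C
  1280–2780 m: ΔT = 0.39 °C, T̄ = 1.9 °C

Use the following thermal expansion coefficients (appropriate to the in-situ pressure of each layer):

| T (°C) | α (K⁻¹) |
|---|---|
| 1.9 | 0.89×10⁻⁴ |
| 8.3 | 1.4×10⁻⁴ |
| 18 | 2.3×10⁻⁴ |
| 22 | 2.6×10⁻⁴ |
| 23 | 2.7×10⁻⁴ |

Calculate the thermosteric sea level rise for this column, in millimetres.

Δh = 250 mm

Layer 1 at 22 °C → α = 2.6×10⁻⁴ K⁻¹
Layer 2 at 18 °C → α = 2.3×10⁻⁴ K⁻¹
Layer 3 at 8.3 °C → α = 1.4×10⁻⁴ K⁻¹
Layer 4 at 1.9 °C → α = 0.89×10⁻⁴ K⁻¹
Layer 1: 2.6×10⁻⁴ × 140 × 1.7 = 0.06188 m
810 × 0.61 × 2.3×10⁻⁴ = 0.113643 m
950–1280 m: 0.43 × 1.4×10⁻⁴ × 330 = 0.019866 m
Layer 4: 0.89×10⁻⁴ × 0.39 × 1500 = 0.052065 m
Δh = 0.06188 + 0.113643 + 0.019866 + 0.052065 = 0.247454 m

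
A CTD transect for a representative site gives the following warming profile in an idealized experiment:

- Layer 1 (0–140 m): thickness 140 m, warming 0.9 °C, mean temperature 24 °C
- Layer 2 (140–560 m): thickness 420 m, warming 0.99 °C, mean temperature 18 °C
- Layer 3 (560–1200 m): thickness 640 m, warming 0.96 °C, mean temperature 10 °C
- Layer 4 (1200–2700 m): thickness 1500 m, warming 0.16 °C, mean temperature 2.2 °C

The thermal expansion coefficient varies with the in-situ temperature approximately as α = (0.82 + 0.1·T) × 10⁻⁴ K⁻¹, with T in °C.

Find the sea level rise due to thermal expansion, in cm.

about 28.6 cm

Layer 1: α = (0.82 + 0.1×24)×10⁻⁴ = 3.22×10⁻⁴ K⁻¹
Layer 2: α = (0.82 + 0.1×18)×10⁻⁴ = 2.62×10⁻⁴ K⁻¹
Layer 3: α = (0.82 + 0.1×10)×10⁻⁴ = 1.82×10⁻⁴ K⁻¹
Layer 4: α = (0.82 + 0.1×2.2)×10⁻⁴ = 1.04×10⁻⁴ K⁻¹
3.22×10⁻⁴ × 140 × 0.9 = 0.040572 m
140–560 m: 0.99 × 2.62×10⁻⁴ × 420 = 0.1089396 m
560–1200 m: 1.82×10⁻⁴ × 640 × 0.96 = 0.1118208 m
1200–2700 m: 1.04×10⁻⁴ × 0.16 × 1500 = 0.02496 m
Δh = 0.040572 + 0.1089396 + 0.1118208 + 0.02496 = 0.2862924 m ≈ 28.6 cm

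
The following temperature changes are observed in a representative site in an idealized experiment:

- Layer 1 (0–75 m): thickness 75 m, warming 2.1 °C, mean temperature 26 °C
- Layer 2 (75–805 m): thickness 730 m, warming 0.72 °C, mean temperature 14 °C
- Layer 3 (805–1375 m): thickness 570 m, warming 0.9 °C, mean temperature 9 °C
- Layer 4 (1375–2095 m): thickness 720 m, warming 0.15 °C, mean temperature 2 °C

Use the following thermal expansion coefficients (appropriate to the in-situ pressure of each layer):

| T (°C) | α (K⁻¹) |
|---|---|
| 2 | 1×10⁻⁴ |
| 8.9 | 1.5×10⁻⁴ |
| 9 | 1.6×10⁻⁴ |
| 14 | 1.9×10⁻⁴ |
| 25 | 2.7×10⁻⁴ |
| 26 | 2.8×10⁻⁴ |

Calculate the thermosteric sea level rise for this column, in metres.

0.24 m of thermosteric rise

Layer 1 at 26 °C → α = 2.8×10⁻⁴ K⁻¹
Layer 2 at 14 °C → α = 1.9×10⁻⁴ K⁻¹
Layer 3 at 9 °C → α = 1.6×10⁻⁴ K⁻¹
Layer 4 at 2 °C → α = 1×10⁻⁴ K⁻¹
Layer 1: 2.8×10⁻⁴ × 75 × 2.1 = 0.04410 m
75–805 m: 0.72 × 1.9×10⁻⁴ × 730 = 0.099864 m
1.6×10⁻⁴ × 0.9 × 570 = 0.08208 m
Layer 4: 1×10⁻⁴ × 720 × 0.15 = 0.01080 m
Δh = 0.04410 + 0.099864 + 0.08208 + 0.01080 = 0.236844 m ≈ 0.24 m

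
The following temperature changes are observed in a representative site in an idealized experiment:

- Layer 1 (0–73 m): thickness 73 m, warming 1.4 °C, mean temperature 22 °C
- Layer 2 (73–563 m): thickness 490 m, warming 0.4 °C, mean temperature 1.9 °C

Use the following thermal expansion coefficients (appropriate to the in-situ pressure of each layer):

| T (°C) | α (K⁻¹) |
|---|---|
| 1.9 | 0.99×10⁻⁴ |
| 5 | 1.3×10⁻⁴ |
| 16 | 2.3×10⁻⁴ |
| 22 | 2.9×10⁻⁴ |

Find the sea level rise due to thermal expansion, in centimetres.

Layer 1 at 22 °C → α = 2.9×10⁻⁴ K⁻¹
Layer 2 at 1.9 °C → α = 0.99×10⁻⁴ K⁻¹
Layer 1: 2.9×10⁻⁴ × 1.4 × 73 = 0.029638 m
73–563 m: 490 × 0.4 × 0.99×10⁻⁴ = 0.019404 m
Δh = 0.029638 + 0.019404 = 0.049042 m

Δh = 4.90 cm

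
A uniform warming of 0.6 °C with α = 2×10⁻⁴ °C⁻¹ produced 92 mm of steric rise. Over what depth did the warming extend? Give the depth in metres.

H = Δh/(αΔT) = 0.092 / (2×10⁻⁴ × 0.6) ≈ 766.7 m

767 m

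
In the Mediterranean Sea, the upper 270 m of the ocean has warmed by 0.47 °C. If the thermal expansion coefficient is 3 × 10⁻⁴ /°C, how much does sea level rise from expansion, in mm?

about 38 mm

Δh = αΔT·H = 3×10⁻⁴ × 0.47 × 270 = 0.03807 m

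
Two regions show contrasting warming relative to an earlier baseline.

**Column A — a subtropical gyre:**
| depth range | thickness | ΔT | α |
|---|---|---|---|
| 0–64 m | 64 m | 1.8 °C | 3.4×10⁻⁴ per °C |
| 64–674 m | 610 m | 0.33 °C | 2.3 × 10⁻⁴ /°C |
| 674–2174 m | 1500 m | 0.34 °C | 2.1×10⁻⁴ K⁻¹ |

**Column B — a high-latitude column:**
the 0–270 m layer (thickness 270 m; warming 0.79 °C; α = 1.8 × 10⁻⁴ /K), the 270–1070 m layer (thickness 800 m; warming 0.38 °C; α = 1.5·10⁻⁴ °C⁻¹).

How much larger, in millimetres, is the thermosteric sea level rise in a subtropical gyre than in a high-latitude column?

A 64 × 3.4×10⁻⁴ × 1.8 = 0.039168 m
A 2.3×10⁻⁴ × 610 × 0.33 = 0.046299 m
A 0.34 × 2.1×10⁻⁴ × 1500 = 0.10710 m
A total: 0.192567 m
B 0–270 m: 1.8×10⁻⁴ × 0.79 × 270 = 0.038394 m
B 270–1070 m: 1.5×10⁻⁴ × 800 × 0.38 = 0.04560 m
B total: 0.083994 m
Difference: 0.192567 − 0.083994 = 0.108573 m

Δh_A − Δh_B ≈ 109 mm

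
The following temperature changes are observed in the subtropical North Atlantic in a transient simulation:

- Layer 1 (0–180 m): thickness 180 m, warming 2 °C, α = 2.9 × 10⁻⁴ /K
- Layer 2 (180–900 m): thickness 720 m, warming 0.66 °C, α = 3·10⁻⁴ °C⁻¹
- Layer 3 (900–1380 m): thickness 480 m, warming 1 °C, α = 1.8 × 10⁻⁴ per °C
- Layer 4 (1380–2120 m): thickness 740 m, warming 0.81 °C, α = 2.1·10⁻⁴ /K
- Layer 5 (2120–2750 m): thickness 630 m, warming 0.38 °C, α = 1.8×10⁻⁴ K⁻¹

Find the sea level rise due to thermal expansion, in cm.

about 50.2 cm

Layer 1: 180 × 2 × 2.9×10⁻⁴ = 0.10440 m
Layer 2: 720 × 3×10⁻⁴ × 0.66 = 0.14256 m
1.8×10⁻⁴ × 1 × 480 = 0.08640 m
740 × 2.1×10⁻⁴ × 0.81 = 0.125874 m
2120–2750 m: 630 × 0.38 × 1.8×10⁻⁴ = 0.043092 m
Δh = 0.10440 + 0.14256 + 0.08640 + 0.125874 + 0.043092 = 0.502326 m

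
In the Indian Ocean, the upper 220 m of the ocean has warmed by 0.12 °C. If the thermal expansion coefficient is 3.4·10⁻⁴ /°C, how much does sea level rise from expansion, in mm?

Δh = αΔT·H = 3.4×10⁻⁴ × 0.12 × 220 = 0.008976 m

Δh ≈ 9.0 mm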